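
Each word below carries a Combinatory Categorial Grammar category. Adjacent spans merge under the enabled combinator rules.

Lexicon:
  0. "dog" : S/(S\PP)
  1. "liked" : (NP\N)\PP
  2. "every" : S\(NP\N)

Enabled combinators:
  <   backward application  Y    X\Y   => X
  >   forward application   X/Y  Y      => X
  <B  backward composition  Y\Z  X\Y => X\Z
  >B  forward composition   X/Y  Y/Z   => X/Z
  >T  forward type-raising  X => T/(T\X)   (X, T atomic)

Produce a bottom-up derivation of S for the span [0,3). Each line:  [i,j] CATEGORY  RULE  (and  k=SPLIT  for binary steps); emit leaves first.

[0,3] S   >
  [0,1] "dog" : S/(S\PP)
  [1,3] S\PP   <B
    [1,2] "liked" : (NP\N)\PP
    [2,3] "every" : S\(NP\N)

[0,1] S/(S\PP)  lex  "dog"
[1,2] (NP\N)\PP  lex  "liked"
[2,3] S\(NP\N)  lex  "every"
[1,3] S\PP  <B  k=2
[0,3] S  >  k=1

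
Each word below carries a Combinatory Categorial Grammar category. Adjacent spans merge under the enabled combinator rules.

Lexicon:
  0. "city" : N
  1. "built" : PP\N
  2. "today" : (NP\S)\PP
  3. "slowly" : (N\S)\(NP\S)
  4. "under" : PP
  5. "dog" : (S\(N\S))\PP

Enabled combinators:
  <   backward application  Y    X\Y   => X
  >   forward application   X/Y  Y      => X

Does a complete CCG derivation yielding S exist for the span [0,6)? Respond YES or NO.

YES

[0,6] S   <
  [0,4] N\S   <
    [0,3] NP\S   <
      [0,2] PP   <
        [0,1] "city" : N
        [1,2] "built" : PP\N
      [2,3] "today" : (NP\S)\PP
    [3,4] "slowly" : (N\S)\(NP\S)
  [4,6] S\(N\S)   <
    [4,5] "under" : PP
    [5,6] "dog" : (S\(N\S))\PP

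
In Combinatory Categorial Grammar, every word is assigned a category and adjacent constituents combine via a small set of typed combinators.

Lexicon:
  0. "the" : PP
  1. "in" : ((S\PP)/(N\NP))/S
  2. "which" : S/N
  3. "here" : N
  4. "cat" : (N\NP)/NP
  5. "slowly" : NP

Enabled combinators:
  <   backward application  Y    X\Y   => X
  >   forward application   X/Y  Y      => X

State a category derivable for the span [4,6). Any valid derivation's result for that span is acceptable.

N\NP

[0,6] S   <
  [0,1] "the" : PP
  [1,6] S\PP   >
    [1,4] (S\PP)/(N\NP)   >
      [1,2] "in" : ((S\PP)/(N\NP))/S
      [2,4] S   >
        [2,3] "which" : S/N
        [3,4] "here" : N
    [4,6] N\NP   >
      [4,5] "cat" : (N\NP)/NP
      [5,6] "slowly" : NP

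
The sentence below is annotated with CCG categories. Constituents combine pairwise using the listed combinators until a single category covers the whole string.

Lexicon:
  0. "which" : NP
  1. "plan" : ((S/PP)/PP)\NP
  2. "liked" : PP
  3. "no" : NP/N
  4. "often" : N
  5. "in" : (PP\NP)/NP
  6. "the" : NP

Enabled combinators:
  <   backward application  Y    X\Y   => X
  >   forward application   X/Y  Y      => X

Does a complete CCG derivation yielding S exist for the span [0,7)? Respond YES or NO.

[0,7] S   >
  [0,3] S/PP   >
    [0,2] (S/PP)/PP   <
      [0,1] "which" : NP
      [1,2] "plan" : ((S/PP)/PP)\NP
    [2,3] "liked" : PP
  [3,7] PP   <
    [3,5] NP   >
      [3,4] "no" : NP/N
      [4,5] "often" : N
    [5,7] PP\NP   >
      [5,6] "in" : (PP\NP)/NP
      [6,7] "the" : NP

YES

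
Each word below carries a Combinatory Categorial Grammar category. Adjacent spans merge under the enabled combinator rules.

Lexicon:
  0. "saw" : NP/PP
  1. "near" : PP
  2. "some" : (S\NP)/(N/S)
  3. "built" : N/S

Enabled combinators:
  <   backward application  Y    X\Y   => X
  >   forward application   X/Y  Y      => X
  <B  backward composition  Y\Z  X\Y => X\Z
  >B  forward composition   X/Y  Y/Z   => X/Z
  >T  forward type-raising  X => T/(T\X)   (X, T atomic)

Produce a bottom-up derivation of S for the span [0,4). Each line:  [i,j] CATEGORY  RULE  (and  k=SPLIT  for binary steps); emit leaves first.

[0,1] NP/PP  lex  "saw"
[1,2] PP  lex  "near"
[0,2] NP  >  k=1
[2,3] (S\NP)/(N/S)  lex  "some"
[3,4] N/S  lex  "built"
[2,4] S\NP  >  k=3
[0,4] S  <  k=2

[0,4] S   <
  [0,2] NP   >
    [0,1] "saw" : NP/PP
    [1,2] "near" : PP
  [2,4] S\NP   >
    [2,3] "some" : (S\NP)/(N/S)
    [3,4] "built" : N/S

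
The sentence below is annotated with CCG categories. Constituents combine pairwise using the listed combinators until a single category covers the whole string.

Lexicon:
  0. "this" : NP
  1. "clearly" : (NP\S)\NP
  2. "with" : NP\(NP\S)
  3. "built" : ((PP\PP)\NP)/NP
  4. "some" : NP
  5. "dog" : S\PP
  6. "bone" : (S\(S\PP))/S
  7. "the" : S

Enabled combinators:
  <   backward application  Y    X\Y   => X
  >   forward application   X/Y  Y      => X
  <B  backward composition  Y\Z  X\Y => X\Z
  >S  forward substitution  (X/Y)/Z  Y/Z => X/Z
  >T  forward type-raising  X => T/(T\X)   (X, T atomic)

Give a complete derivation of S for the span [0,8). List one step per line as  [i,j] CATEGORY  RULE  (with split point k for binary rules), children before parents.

[0,8] S   <
  [0,6] S\PP   <B
    [0,5] PP\PP   <
      [0,3] NP   <
        [0,2] NP\S   <
          [0,1] "this" : NP
          [1,2] "clearly" : (NP\S)\NP
        [2,3] "with" : NP\(NP\S)
      [3,5] (PP\PP)\NP   >
        [3,4] "built" : ((PP\PP)\NP)/NP
        [4,5] "some" : NP
    [5,6] "dog" : S\PP
  [6,8] S\(S\PP)   >
    [6,7] "bone" : (S\(S\PP))/S
    [7,8] "the" : S

[0,1] NP  lex  "this"
[1,2] (NP\S)\NP  lex  "clearly"
[0,2] NP\S  <  k=1
[2,3] NP\(NP\S)  lex  "with"
[0,3] NP  <  k=2
[3,4] ((PP\PP)\NP)/NP  lex  "built"
[4,5] NP  lex  "some"
[3,5] (PP\PP)\NP  >  k=4
[0,5] PP\PP  <  k=3
[5,6] S\PP  lex  "dog"
[0,6] S\PP  <B  k=5
[6,7] (S\(S\PP))/S  lex  "bone"
[7,8] S  lex  "the"
[6,8] S\(S\PP)  >  k=7
[0,8] S  <  k=6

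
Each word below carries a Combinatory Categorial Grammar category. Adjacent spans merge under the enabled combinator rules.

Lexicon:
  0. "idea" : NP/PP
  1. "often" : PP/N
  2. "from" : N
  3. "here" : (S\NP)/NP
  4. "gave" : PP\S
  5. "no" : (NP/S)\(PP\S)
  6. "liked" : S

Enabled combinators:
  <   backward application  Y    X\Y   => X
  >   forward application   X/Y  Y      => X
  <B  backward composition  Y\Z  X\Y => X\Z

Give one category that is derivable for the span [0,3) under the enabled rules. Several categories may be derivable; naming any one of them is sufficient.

NP

[0,7] S   <
  [0,3] NP   >
    [0,1] "idea" : NP/PP
    [1,3] PP   >
      [1,2] "often" : PP/N
      [2,3] "from" : N
  [3,7] S\NP   >
    [3,4] "here" : (S\NP)/NP
    [4,7] NP   >
      [4,6] NP/S   <
        [4,5] "gave" : PP\S
        [5,6] "no" : (NP/S)\(PP\S)
      [6,7] "liked" : S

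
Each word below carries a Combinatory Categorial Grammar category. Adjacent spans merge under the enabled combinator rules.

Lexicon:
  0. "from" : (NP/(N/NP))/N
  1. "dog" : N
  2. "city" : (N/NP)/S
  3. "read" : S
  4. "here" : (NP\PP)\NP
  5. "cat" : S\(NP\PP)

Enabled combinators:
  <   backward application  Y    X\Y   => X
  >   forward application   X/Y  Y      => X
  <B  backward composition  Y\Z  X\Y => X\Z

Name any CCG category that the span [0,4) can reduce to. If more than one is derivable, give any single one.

NP

[0,6] S   <
  [0,5] NP\PP   <
    [0,4] NP   >
      [0,2] NP/(N/NP)   >
        [0,1] "from" : (NP/(N/NP))/N
        [1,2] "dog" : N
      [2,4] N/NP   >
        [2,3] "city" : (N/NP)/S
        [3,4] "read" : S
    [4,5] "here" : (NP\PP)\NP
  [5,6] "cat" : S\(NP\PP)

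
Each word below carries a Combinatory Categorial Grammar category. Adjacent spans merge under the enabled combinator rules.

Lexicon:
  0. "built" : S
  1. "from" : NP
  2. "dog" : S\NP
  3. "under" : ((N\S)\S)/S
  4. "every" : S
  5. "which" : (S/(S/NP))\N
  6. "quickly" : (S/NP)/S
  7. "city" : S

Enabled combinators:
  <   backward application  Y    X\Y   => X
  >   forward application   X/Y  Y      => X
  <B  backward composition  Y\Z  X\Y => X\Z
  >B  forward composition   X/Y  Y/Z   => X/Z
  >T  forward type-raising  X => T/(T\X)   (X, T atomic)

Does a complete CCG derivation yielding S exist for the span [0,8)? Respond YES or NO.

[0,8] S   >
  [0,6] S/(S/NP)   <
    [0,5] N   <
      [0,1] "built" : S
      [1,5] N\S   <
        [1,3] S   >
          [1,2] S/(S\NP)   >T
            [1,2] "from" : NP
          [2,3] "dog" : S\NP
        [3,5] (N\S)\S   >
          [3,4] "under" : ((N\S)\S)/S
          [4,5] "every" : S
    [5,6] "which" : (S/(S/NP))\N
  [6,8] S/NP   >
    [6,7] "quickly" : (S/NP)/S
    [7,8] "city" : S

YES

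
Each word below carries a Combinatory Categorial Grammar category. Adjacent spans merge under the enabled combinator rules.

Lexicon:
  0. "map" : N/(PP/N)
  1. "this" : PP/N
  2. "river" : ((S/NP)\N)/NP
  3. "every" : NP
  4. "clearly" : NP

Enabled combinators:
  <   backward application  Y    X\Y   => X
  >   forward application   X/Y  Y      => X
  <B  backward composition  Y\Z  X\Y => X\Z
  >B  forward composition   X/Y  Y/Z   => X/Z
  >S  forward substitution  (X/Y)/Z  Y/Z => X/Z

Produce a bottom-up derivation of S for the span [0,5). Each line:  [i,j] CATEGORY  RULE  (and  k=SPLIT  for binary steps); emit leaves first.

[0,5] S   >
  [0,4] S/NP   <
    [0,2] N   >
      [0,1] "map" : N/(PP/N)
      [1,2] "this" : PP/N
    [2,4] (S/NP)\N   >
      [2,3] "river" : ((S/NP)\N)/NP
      [3,4] "every" : NP
  [4,5] "clearly" : NP

[0,1] N/(PP/N)  lex  "map"
[1,2] PP/N  lex  "this"
[0,2] N  >  k=1
[2,3] ((S/NP)\N)/NP  lex  "river"
[3,4] NP  lex  "every"
[2,4] (S/NP)\N  >  k=3
[0,4] S/NP  <  k=2
[4,5] NP  lex  "clearly"
[0,5] S  >  k=4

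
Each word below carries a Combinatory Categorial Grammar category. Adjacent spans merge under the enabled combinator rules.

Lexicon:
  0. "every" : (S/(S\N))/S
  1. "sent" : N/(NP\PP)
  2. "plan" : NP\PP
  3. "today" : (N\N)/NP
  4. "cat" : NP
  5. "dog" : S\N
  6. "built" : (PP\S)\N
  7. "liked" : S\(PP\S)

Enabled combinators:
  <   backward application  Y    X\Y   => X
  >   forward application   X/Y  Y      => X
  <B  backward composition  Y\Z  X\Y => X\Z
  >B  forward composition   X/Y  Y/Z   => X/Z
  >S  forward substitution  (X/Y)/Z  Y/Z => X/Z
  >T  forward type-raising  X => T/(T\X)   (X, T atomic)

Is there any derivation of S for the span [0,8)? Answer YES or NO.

[0,8] S   >
  [0,6] S/(S\N)   >
    [0,1] "every" : (S/(S\N))/S
    [1,6] S   <
      [1,3] N   >
        [1,2] "sent" : N/(NP\PP)
        [2,3] "plan" : NP\PP
      [3,6] S\N   <B
        [3,5] N\N   >
          [3,4] "today" : (N\N)/NP
          [4,5] "cat" : NP
        [5,6] "dog" : S\N
  [6,8] S\N   <B
    [6,7] "built" : (PP\S)\N
    [7,8] "liked" : S\(PP\S)

YES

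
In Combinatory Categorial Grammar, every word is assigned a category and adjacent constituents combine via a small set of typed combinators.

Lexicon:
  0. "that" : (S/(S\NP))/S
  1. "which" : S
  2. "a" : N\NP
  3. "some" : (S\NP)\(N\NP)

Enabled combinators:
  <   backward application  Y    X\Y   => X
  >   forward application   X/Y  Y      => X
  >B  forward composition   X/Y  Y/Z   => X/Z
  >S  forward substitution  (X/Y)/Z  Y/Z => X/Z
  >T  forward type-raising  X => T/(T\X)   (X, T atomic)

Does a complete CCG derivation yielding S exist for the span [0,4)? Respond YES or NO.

YES

[0,4] S   >
  [0,2] S/(S\NP)   >
    [0,1] "that" : (S/(S\NP))/S
    [1,2] "which" : S
  [2,4] S\NP   <
    [2,3] "a" : N\NP
    [3,4] "some" : (S\NP)\(N\NP)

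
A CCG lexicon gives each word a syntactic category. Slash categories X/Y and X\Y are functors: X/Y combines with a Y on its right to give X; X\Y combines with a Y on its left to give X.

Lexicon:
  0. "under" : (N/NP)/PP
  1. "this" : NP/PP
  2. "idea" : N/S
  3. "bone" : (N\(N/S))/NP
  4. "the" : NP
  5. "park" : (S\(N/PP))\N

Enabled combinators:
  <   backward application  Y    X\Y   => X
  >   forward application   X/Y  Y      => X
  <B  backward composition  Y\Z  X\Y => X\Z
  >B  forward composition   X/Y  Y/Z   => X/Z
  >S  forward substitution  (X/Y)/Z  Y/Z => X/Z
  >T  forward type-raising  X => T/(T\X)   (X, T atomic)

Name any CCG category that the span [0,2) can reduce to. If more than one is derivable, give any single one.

[0,6] S   <
  [0,2] N/PP   >S
    [0,1] "under" : (N/NP)/PP
    [1,2] "this" : NP/PP
  [2,6] S\(N/PP)   <
    [2,5] N   <
      [2,3] "idea" : N/S
      [3,5] N\(N/S)   >
        [3,4] "bone" : (N\(N/S))/NP
        [4,5] "the" : NP
    [5,6] "park" : (S\(N/PP))\N

N/PP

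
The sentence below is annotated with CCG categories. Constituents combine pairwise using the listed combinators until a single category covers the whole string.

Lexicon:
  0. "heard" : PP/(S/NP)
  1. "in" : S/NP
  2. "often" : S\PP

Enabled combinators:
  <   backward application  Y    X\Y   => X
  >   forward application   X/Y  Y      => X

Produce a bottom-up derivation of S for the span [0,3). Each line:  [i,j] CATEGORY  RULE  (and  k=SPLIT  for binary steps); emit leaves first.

[0,1] PP/(S/NP)  lex  "heard"
[1,2] S/NP  lex  "in"
[0,2] PP  >  k=1
[2,3] S\PP  lex  "often"
[0,3] S  <  k=2

[0,3] S   <
  [0,2] PP   >
    [0,1] "heard" : PP/(S/NP)
    [1,2] "in" : S/NP
  [2,3] "often" : S\PP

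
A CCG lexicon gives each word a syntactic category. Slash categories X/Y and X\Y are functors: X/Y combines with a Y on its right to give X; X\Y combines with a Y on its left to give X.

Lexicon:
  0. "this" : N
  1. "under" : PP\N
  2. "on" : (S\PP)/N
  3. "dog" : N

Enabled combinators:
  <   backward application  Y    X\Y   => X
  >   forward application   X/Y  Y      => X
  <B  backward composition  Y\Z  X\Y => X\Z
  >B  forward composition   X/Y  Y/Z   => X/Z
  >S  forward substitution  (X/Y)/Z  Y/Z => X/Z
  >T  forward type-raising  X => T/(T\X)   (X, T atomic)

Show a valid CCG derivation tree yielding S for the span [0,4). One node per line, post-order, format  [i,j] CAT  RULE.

[0,1] N  lex  "this"
[0,1] PP/(PP\N)  >T
[1,2] PP\N  lex  "under"
[0,2] PP  >  k=1
[2,3] (S\PP)/N  lex  "on"
[3,4] N  lex  "dog"
[2,4] S\PP  >  k=3
[0,4] S  <  k=2

[0,4] S   <
  [0,2] PP   >
    [0,1] PP/(PP\N)   >T
      [0,1] "this" : N
    [1,2] "under" : PP\N
  [2,4] S\PP   >
    [2,3] "on" : (S\PP)/N
    [3,4] "dog" : N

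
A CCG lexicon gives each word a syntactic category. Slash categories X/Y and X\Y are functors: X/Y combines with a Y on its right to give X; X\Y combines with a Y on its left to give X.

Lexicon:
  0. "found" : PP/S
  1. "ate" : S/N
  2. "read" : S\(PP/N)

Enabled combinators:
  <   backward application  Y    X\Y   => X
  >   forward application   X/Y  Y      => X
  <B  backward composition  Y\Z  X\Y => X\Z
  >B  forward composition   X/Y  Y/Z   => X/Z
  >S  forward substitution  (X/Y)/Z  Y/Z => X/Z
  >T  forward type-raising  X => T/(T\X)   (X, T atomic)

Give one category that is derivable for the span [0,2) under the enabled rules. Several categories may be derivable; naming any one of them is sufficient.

[0,3] S   <
  [0,2] PP/N   >B
    [0,1] "found" : PP/S
    [1,2] "ate" : S/N
  [2,3] "read" : S\(PP/N)

PP/N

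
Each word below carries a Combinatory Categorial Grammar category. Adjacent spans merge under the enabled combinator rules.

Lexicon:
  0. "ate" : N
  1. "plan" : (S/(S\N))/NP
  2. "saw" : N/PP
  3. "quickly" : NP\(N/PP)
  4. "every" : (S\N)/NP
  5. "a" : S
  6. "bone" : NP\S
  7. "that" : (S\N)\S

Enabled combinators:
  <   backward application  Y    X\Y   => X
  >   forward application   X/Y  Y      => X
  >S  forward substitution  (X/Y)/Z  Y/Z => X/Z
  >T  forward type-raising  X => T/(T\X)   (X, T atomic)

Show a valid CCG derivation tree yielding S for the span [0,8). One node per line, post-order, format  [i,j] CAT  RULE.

[0,8] S   >
  [0,1] S/(S\N)   >T
    [0,1] "ate" : N
  [1,8] S\N   <
    [1,7] S   >
      [1,4] S/(S\N)   >
        [1,2] "plan" : (S/(S\N))/NP
        [2,4] NP   <
          [2,3] "saw" : N/PP
          [3,4] "quickly" : NP\(N/PP)
      [4,7] S\N   >
        [4,5] "every" : (S\N)/NP
        [5,7] NP   >
          [5,6] NP/(NP\S)   >T
            [5,6] "a" : S
          [6,7] "bone" : NP\S
    [7,8] "that" : (S\N)\S

[0,1] N  lex  "ate"
[0,1] S/(S\N)  >T
[1,2] (S/(S\N))/NP  lex  "plan"
[2,3] N/PP  lex  "saw"
[3,4] NP\(N/PP)  lex  "quickly"
[2,4] NP  <  k=3
[1,4] S/(S\N)  >  k=2
[4,5] (S\N)/NP  lex  "every"
[5,6] S  lex  "a"
[5,6] NP/(NP\S)  >T
[6,7] NP\S  lex  "bone"
[5,7] NP  >  k=6
[4,7] S\N  >  k=5
[1,7] S  >  k=4
[7,8] (S\N)\S  lex  "that"
[1,8] S\N  <  k=7
[0,8] S  >  k=1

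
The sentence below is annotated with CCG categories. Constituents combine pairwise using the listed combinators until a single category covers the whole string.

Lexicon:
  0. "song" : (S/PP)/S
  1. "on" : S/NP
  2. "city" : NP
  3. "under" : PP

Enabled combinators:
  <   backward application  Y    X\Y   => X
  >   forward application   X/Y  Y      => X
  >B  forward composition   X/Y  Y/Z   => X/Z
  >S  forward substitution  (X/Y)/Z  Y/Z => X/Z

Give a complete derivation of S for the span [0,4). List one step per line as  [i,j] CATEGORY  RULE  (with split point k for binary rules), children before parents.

[0,4] S   >
  [0,3] S/PP   >
    [0,1] "song" : (S/PP)/S
    [1,3] S   >
      [1,2] "on" : S/NP
      [2,3] "city" : NP
  [3,4] "under" : PP

[0,1] (S/PP)/S  lex  "song"
[1,2] S/NP  lex  "on"
[2,3] NP  lex  "city"
[1,3] S  >  k=2
[0,3] S/PP  >  k=1
[3,4] PP  lex  "under"
[0,4] S  >  k=3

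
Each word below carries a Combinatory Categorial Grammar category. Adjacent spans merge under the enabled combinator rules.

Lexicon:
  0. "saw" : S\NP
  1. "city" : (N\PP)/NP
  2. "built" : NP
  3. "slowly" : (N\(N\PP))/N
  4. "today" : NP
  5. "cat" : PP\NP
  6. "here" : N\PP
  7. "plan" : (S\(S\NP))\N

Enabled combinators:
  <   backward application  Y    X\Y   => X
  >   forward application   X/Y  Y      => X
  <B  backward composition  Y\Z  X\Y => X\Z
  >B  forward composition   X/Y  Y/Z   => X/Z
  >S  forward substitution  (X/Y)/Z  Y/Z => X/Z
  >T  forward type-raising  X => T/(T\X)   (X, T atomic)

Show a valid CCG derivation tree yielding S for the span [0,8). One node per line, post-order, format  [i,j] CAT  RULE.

[0,8] S   <
  [0,1] "saw" : S\NP
  [1,8] S\(S\NP)   <
    [1,7] N   <
      [1,3] N\PP   >
        [1,2] "city" : (N\PP)/NP
        [2,3] "built" : NP
      [3,7] N\(N\PP)   >
        [3,4] "slowly" : (N\(N\PP))/N
        [4,7] N   <
          [4,5] "today" : NP
          [5,7] N\NP   <B
            [5,6] "cat" : PP\NP
            [6,7] "here" : N\PP
    [7,8] "plan" : (S\(S\NP))\N

[0,1] S\NP  lex  "saw"
[1,2] (N\PP)/NP  lex  "city"
[2,3] NP  lex  "built"
[1,3] N\PP  >  k=2
[3,4] (N\(N\PP))/N  lex  "slowly"
[4,5] NP  lex  "today"
[5,6] PP\NP  lex  "cat"
[6,7] N\PP  lex  "here"
[5,7] N\NP  <B  k=6
[4,7] N  <  k=5
[3,7] N\(N\PP)  >  k=4
[1,7] N  <  k=3
[7,8] (S\(S\NP))\N  lex  "plan"
[1,8] S\(S\NP)  <  k=7
[0,8] S  <  k=1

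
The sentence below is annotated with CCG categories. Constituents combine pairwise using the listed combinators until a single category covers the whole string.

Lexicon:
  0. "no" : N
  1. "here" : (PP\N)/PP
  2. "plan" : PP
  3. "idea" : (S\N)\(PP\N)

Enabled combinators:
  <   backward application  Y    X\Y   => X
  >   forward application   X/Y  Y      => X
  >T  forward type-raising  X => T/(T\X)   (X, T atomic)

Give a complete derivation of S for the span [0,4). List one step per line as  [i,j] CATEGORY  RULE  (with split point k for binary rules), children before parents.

[0,1] N  lex  "no"
[0,1] S/(S\N)  >T
[1,2] (PP\N)/PP  lex  "here"
[2,3] PP  lex  "plan"
[1,3] PP\N  >  k=2
[3,4] (S\N)\(PP\N)  lex  "idea"
[1,4] S\N  <  k=3
[0,4] S  >  k=1

[0,4] S   >
  [0,1] S/(S\N)   >T
    [0,1] "no" : N
  [1,4] S\N   <
    [1,3] PP\N   >
      [1,2] "here" : (PP\N)/PP
      [2,3] "plan" : PP
    [3,4] "idea" : (S\N)\(PP\N)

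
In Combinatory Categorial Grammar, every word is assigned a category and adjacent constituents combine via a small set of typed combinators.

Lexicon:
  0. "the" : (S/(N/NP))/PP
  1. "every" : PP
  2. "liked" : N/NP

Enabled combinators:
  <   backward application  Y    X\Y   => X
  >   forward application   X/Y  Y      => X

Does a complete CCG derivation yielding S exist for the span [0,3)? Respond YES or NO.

[0,3] S   >
  [0,2] S/(N/NP)   >
    [0,1] "the" : (S/(N/NP))/PP
    [1,2] "every" : PP
  [2,3] "liked" : N/NP

YES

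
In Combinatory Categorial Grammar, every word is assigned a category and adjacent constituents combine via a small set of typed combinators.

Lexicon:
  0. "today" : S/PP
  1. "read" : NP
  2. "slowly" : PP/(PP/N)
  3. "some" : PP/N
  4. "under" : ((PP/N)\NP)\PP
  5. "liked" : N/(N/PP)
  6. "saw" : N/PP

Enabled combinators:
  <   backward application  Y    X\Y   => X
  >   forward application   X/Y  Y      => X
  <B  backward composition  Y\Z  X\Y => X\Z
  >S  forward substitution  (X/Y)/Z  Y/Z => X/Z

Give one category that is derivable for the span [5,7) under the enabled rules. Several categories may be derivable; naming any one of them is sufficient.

N

[0,7] S   >
  [0,1] "today" : S/PP
  [1,7] PP   >
    [1,5] PP/N   <
      [1,2] "read" : NP
      [2,5] (PP/N)\NP   <
        [2,4] PP   >
          [2,3] "slowly" : PP/(PP/N)
          [3,4] "some" : PP/N
        [4,5] "under" : ((PP/N)\NP)\PP
    [5,7] N   >
      [5,6] "liked" : N/(N/PP)
      [6,7] "saw" : N/PP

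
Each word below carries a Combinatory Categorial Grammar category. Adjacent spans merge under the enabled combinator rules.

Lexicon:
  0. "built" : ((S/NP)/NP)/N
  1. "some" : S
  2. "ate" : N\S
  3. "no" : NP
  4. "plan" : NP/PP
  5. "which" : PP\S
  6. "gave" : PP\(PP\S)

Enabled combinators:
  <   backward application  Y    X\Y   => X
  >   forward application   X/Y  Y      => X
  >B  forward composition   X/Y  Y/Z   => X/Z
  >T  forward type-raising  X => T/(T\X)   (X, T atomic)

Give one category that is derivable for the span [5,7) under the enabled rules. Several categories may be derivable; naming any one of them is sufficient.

PP

[0,7] S   >
  [0,4] S/NP   >
    [0,3] (S/NP)/NP   >
      [0,1] "built" : ((S/NP)/NP)/N
      [1,3] N   >
        [1,2] N/(N\S)   >T
          [1,2] "some" : S
        [2,3] "ate" : N\S
    [3,4] "no" : NP
  [4,7] NP   >
    [4,5] "plan" : NP/PP
    [5,7] PP   <
      [5,6] "which" : PP\S
      [6,7] "gave" : PP\(PP\S)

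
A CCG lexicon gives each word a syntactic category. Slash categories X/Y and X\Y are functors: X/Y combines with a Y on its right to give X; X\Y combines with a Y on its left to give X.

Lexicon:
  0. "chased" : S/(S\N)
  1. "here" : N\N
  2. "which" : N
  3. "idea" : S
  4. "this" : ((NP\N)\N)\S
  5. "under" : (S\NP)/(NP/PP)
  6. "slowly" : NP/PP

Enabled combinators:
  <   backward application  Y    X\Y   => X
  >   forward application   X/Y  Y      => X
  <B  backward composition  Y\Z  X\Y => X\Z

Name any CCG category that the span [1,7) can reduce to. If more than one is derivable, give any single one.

[0,7] S   >
  [0,1] "chased" : S/(S\N)
  [1,7] S\N   <B
    [1,2] "here" : N\N
    [2,7] S\N   <B
      [2,5] NP\N   <
        [2,3] "which" : N
        [3,5] (NP\N)\N   <
          [3,4] "idea" : S
          [4,5] "this" : ((NP\N)\N)\S
      [5,7] S\NP   >
        [5,6] "under" : (S\NP)/(NP/PP)
        [6,7] "slowly" : NP/PP

S\N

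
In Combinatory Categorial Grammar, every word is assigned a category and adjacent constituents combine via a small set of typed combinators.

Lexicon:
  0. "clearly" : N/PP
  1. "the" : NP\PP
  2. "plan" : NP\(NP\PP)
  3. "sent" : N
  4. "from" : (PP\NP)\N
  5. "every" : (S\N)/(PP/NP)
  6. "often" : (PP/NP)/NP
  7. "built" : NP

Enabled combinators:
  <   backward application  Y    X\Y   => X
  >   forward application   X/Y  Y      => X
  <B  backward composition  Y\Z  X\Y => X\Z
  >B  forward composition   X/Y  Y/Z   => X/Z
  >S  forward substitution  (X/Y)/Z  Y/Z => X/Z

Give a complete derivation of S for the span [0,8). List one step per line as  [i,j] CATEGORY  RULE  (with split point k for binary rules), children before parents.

[0,8] S   <
  [0,5] N   >
    [0,1] "clearly" : N/PP
    [1,5] PP   <
      [1,3] NP   <
        [1,2] "the" : NP\PP
        [2,3] "plan" : NP\(NP\PP)
      [3,5] PP\NP   <
        [3,4] "sent" : N
        [4,5] "from" : (PP\NP)\N
  [5,8] S\N   >
    [5,6] "every" : (S\N)/(PP/NP)
    [6,8] PP/NP   >
      [6,7] "often" : (PP/NP)/NP
      [7,8] "built" : NP

[0,1] N/PP  lex  "clearly"
[1,2] NP\PP  lex  "the"
[2,3] NP\(NP\PP)  lex  "plan"
[1,3] NP  <  k=2
[3,4] N  lex  "sent"
[4,5] (PP\NP)\N  lex  "from"
[3,5] PP\NP  <  k=4
[1,5] PP  <  k=3
[0,5] N  >  k=1
[5,6] (S\N)/(PP/NP)  lex  "every"
[6,7] (PP/NP)/NP  lex  "often"
[7,8] NP  lex  "built"
[6,8] PP/NP  >  k=7
[5,8] S\N  >  k=6
[0,8] S  <  k=5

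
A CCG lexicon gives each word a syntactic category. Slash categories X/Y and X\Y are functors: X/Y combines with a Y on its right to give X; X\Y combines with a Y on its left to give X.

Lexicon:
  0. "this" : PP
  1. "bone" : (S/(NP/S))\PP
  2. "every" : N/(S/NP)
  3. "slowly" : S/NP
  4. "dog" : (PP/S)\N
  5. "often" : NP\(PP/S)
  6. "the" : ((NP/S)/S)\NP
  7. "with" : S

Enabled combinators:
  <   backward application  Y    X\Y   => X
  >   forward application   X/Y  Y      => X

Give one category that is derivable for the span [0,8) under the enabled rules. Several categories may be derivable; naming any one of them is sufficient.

S

[0,8] S   >
  [0,2] S/(NP/S)   <
    [0,1] "this" : PP
    [1,2] "bone" : (S/(NP/S))\PP
  [2,8] NP/S   >
    [2,7] (NP/S)/S   <
      [2,6] NP   <
        [2,5] PP/S   <
          [2,4] N   >
            [2,3] "every" : N/(S/NP)
            [3,4] "slowly" : S/NP
          [4,5] "dog" : (PP/S)\N
        [5,6] "often" : NP\(PP/S)
      [6,7] "the" : ((NP/S)/S)\NP
    [7,8] "with" : S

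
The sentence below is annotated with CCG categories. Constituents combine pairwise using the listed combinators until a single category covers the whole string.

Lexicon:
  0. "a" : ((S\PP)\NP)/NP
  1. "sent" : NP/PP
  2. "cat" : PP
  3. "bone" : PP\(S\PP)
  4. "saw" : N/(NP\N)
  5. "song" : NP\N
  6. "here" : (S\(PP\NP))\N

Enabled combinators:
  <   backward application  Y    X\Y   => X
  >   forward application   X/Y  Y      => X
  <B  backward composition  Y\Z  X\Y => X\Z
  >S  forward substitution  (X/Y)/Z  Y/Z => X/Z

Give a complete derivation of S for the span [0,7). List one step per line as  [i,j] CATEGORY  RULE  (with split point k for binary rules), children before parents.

[0,1] ((S\PP)\NP)/NP  lex  "a"
[1,2] NP/PP  lex  "sent"
[2,3] PP  lex  "cat"
[1,3] NP  >  k=2
[0,3] (S\PP)\NP  >  k=1
[3,4] PP\(S\PP)  lex  "bone"
[0,4] PP\NP  <B  k=3
[4,5] N/(NP\N)  lex  "saw"
[5,6] NP\N  lex  "song"
[4,6] N  >  k=5
[6,7] (S\(PP\NP))\N  lex  "here"
[4,7] S\(PP\NP)  <  k=6
[0,7] S  <  k=4

[0,7] S   <
  [0,4] PP\NP   <B
    [0,3] (S\PP)\NP   >
      [0,1] "a" : ((S\PP)\NP)/NP
      [1,3] NP   >
        [1,2] "sent" : NP/PP
        [2,3] "cat" : PP
    [3,4] "bone" : PP\(S\PP)
  [4,7] S\(PP\NP)   <
    [4,6] N   >
      [4,5] "saw" : N/(NP\N)
      [5,6] "song" : NP\N
    [6,7] "here" : (S\(PP\NP))\N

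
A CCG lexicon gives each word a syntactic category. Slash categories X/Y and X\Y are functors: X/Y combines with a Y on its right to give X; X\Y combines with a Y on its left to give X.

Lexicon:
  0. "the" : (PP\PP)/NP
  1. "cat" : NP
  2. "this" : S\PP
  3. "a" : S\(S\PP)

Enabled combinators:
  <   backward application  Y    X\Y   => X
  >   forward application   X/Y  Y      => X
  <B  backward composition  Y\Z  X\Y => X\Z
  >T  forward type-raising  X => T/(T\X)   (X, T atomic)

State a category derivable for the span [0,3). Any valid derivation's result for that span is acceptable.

[0,4] S   <
  [0,3] S\PP   <B
    [0,2] PP\PP   >
      [0,1] "the" : (PP\PP)/NP
      [1,2] "cat" : NP
    [2,3] "this" : S\PP
  [3,4] "a" : S\(S\PP)

S\PP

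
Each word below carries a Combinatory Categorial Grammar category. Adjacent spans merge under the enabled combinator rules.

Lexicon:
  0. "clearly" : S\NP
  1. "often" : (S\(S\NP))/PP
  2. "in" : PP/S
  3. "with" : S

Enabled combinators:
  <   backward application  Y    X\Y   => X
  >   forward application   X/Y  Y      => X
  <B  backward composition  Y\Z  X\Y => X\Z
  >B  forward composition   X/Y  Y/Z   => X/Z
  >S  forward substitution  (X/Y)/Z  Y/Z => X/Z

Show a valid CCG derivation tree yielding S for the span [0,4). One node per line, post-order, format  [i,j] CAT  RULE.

[0,4] S   <
  [0,1] "clearly" : S\NP
  [1,4] S\(S\NP)   >
    [1,2] "often" : (S\(S\NP))/PP
    [2,4] PP   >
      [2,3] "in" : PP/S
      [3,4] "with" : S

[0,1] S\NP  lex  "clearly"
[1,2] (S\(S\NP))/PP  lex  "often"
[2,3] PP/S  lex  "in"
[3,4] S  lex  "with"
[2,4] PP  >  k=3
[1,4] S\(S\NP)  >  k=2
[0,4] S  <  k=1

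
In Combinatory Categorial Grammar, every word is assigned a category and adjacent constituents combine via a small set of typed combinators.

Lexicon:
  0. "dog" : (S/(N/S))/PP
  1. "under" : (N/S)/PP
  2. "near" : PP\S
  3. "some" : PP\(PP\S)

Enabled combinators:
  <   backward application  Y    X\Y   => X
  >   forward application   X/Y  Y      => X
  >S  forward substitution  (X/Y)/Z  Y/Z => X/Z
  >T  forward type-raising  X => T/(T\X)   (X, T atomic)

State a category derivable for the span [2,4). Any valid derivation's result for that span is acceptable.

PP

[0,4] S   >
  [0,2] S/PP   >S
    [0,1] "dog" : (S/(N/S))/PP
    [1,2] "under" : (N/S)/PP
  [2,4] PP   <
    [2,3] "near" : PP\S
    [3,4] "some" : PP\(PP\S)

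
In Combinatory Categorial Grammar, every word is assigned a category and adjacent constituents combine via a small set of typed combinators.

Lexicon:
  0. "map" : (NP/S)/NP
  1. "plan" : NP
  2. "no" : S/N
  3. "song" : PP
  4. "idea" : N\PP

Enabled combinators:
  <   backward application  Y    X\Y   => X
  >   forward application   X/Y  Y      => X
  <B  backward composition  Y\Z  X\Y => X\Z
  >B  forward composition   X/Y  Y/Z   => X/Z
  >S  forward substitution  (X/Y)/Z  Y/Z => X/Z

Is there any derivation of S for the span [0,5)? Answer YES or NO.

(NP/S)/NP NP S/N PP N\PP
CKY chart[0,5] = {NP}; S ∉ chart

NO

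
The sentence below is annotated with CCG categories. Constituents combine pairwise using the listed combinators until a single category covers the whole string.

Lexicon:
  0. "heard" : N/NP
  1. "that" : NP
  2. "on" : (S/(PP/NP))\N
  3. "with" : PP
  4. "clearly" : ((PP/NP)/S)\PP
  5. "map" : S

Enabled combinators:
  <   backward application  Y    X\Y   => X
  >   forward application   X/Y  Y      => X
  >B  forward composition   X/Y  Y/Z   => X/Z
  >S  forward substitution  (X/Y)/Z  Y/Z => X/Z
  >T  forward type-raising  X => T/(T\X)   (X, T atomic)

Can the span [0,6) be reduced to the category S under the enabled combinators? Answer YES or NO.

[0,6] S   >
  [0,3] S/(PP/NP)   <
    [0,2] N   >
      [0,1] "heard" : N/NP
      [1,2] "that" : NP
    [2,3] "on" : (S/(PP/NP))\N
  [3,6] PP/NP   >
    [3,5] (PP/NP)/S   <
      [3,4] "with" : PP
      [4,5] "clearly" : ((PP/NP)/S)\PP
    [5,6] "map" : S

YES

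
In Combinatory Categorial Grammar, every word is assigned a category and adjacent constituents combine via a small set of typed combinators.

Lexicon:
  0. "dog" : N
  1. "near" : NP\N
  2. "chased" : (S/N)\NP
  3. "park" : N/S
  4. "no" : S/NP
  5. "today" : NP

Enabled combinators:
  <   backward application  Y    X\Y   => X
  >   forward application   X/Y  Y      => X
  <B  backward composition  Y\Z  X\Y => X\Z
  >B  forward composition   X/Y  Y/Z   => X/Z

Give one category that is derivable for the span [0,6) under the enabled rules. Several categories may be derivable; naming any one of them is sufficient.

[0,6] S   >
  [0,3] S/N   <
    [0,2] NP   <
      [0,1] "dog" : N
      [1,2] "near" : NP\N
    [2,3] "chased" : (S/N)\NP
  [3,6] N   >
    [3,4] "park" : N/S
    [4,6] S   >
      [4,5] "no" : S/NP
      [5,6] "today" : NP

S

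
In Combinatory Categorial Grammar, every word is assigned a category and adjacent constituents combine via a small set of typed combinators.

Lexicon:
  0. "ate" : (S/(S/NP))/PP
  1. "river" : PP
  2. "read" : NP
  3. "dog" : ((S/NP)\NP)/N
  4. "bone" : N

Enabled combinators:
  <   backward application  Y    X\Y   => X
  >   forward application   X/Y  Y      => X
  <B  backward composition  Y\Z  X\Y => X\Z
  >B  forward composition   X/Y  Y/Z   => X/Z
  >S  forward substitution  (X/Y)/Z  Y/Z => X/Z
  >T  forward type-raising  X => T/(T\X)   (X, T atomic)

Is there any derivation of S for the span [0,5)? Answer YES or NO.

[0,5] S   >
  [0,2] S/(S/NP)   >
    [0,1] "ate" : (S/(S/NP))/PP
    [1,2] "river" : PP
  [2,5] S/NP   <
    [2,3] "read" : NP
    [3,5] (S/NP)\NP   >
      [3,4] "dog" : ((S/NP)\NP)/N
      [4,5] "bone" : N

YES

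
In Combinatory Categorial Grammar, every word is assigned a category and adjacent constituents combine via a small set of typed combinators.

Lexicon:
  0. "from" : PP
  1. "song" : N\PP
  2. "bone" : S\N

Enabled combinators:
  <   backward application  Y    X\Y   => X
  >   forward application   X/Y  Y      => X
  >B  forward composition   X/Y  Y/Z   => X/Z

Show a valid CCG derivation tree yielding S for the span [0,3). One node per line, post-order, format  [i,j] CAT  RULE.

[0,3] S   <
  [0,2] N   <
    [0,1] "from" : PP
    [1,2] "song" : N\PP
  [2,3] "bone" : S\N

[0,1] PP  lex  "from"
[1,2] N\PP  lex  "song"
[0,2] N  <  k=1
[2,3] S\N  lex  "bone"
[0,3] S  <  k=2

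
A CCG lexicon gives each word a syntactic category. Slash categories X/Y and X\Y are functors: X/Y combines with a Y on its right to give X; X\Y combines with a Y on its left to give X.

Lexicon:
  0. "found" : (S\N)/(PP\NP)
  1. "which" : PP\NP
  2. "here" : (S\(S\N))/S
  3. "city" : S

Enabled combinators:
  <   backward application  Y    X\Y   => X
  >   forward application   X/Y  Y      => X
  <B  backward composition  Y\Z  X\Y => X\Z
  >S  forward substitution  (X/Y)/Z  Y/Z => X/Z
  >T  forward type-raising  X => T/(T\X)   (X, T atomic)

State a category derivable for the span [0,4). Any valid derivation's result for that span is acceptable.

[0,4] S   <
  [0,2] S\N   >
    [0,1] "found" : (S\N)/(PP\NP)
    [1,2] "which" : PP\NP
  [2,4] S\(S\N)   >
    [2,3] "here" : (S\(S\N))/S
    [3,4] "city" : S

S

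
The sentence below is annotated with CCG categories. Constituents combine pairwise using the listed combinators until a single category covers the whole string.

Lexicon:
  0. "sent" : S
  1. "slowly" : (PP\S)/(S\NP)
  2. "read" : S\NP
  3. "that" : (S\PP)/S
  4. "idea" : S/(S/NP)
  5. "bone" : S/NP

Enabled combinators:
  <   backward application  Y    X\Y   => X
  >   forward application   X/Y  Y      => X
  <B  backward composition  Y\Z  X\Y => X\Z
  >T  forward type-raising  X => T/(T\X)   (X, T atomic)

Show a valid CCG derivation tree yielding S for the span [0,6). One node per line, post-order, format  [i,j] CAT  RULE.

[0,1] S  lex  "sent"
[0,1] PP/(PP\S)  >T
[1,2] (PP\S)/(S\NP)  lex  "slowly"
[2,3] S\NP  lex  "read"
[1,3] PP\S  >  k=2
[0,3] PP  >  k=1
[3,4] (S\PP)/S  lex  "that"
[4,5] S/(S/NP)  lex  "idea"
[5,6] S/NP  lex  "bone"
[4,6] S  >  k=5
[3,6] S\PP  >  k=4
[0,6] S  <  k=3

[0,6] S   <
  [0,3] PP   >
    [0,1] PP/(PP\S)   >T
      [0,1] "sent" : S
    [1,3] PP\S   >
      [1,2] "slowly" : (PP\S)/(S\NP)
      [2,3] "read" : S\NP
  [3,6] S\PP   >
    [3,4] "that" : (S\PP)/S
    [4,6] S   >
      [4,5] "idea" : S/(S/NP)
      [5,6] "bone" : S/NP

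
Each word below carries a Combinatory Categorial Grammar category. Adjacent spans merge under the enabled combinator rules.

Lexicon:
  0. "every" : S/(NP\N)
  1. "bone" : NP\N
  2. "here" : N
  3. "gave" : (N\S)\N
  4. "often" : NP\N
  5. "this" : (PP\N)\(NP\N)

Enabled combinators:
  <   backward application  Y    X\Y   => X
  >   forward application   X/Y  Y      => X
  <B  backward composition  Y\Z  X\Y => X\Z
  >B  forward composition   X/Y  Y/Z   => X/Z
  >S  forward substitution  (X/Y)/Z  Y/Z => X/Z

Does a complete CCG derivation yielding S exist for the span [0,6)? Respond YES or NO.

S/(NP\N) NP\N N (N\S)\N NP\N (PP\N)\(NP\N)
CKY chart[0,6] = {PP}; S ∉ chart

NO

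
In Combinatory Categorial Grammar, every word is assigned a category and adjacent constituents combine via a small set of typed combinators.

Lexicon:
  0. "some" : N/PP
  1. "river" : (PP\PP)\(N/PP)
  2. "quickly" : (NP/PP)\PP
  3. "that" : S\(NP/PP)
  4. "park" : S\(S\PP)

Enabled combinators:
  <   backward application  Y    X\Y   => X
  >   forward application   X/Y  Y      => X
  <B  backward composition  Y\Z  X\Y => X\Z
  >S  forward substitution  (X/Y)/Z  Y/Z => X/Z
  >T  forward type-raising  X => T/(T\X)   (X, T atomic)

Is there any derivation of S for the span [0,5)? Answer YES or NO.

YES

[0,5] S   <
  [0,4] S\PP   <B
    [0,2] PP\PP   <
      [0,1] "some" : N/PP
      [1,2] "river" : (PP\PP)\(N/PP)
    [2,4] S\PP   <B
      [2,3] "quickly" : (NP/PP)\PP
      [3,4] "that" : S\(NP/PP)
  [4,5] "park" : S\(S\PP)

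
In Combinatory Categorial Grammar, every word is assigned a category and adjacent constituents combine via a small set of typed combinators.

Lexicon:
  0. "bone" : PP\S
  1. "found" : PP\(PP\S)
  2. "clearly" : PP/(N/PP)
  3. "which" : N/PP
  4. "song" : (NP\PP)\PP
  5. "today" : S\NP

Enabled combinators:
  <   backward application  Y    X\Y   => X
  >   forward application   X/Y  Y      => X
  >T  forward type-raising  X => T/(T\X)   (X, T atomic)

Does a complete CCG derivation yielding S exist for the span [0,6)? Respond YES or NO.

[0,6] S   <
  [0,5] NP   <
    [0,2] PP   <
      [0,1] "bone" : PP\S
      [1,2] "found" : PP\(PP\S)
    [2,5] NP\PP   <
      [2,4] PP   >
        [2,3] "clearly" : PP/(N/PP)
        [3,4] "which" : N/PP
      [4,5] "song" : (NP\PP)\PP
  [5,6] "today" : S\NP

YES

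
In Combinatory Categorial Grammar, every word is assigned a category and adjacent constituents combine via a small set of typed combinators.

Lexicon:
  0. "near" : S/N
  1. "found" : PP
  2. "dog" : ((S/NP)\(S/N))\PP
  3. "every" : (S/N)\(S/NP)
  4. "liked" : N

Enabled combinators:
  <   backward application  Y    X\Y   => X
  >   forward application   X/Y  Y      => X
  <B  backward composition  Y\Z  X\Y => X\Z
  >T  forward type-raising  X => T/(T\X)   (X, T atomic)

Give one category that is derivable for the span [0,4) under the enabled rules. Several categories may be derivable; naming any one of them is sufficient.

S/N

[0,5] S   >
  [0,4] S/N   <
    [0,3] S/NP   <
      [0,1] "near" : S/N
      [1,3] (S/NP)\(S/N)   <
        [1,2] "found" : PP
        [2,3] "dog" : ((S/NP)\(S/N))\PP
    [3,4] "every" : (S/N)\(S/NP)
  [4,5] "liked" : N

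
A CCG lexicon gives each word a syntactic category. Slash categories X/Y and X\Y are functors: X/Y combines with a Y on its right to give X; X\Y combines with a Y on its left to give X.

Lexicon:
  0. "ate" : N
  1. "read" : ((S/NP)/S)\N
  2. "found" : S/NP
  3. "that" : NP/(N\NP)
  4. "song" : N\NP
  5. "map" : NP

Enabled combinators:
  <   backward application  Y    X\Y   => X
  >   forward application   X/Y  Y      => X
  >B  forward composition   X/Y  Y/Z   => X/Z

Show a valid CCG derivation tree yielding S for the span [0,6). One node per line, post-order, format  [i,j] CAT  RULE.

[0,6] S   >
  [0,5] S/NP   >
    [0,2] (S/NP)/S   <
      [0,1] "ate" : N
      [1,2] "read" : ((S/NP)/S)\N
    [2,5] S   >
      [2,3] "found" : S/NP
      [3,5] NP   >
        [3,4] "that" : NP/(N\NP)
        [4,5] "song" : N\NP
  [5,6] "map" : NP

[0,1] N  lex  "ate"
[1,2] ((S/NP)/S)\N  lex  "read"
[0,2] (S/NP)/S  <  k=1
[2,3] S/NP  lex  "found"
[3,4] NP/(N\NP)  lex  "that"
[4,5] N\NP  lex  "song"
[3,5] NP  >  k=4
[2,5] S  >  k=3
[0,5] S/NP  >  k=2
[5,6] NP  lex  "map"
[0,6] S  >  k=5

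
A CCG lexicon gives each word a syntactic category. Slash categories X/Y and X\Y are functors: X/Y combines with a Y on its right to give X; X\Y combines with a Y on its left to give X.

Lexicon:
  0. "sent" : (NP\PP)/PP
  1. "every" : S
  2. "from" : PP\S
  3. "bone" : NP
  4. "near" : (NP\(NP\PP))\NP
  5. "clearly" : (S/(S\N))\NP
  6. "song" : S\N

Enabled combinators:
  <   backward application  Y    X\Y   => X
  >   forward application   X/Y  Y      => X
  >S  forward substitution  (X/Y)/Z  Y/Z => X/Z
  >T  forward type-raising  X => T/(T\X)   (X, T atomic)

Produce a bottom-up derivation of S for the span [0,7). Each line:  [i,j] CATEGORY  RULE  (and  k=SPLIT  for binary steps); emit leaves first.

[0,7] S   >
  [0,6] S/(S\N)   <
    [0,5] NP   <
      [0,3] NP\PP   >
        [0,1] "sent" : (NP\PP)/PP
        [1,3] PP   >
          [1,2] PP/(PP\S)   >T
            [1,2] "every" : S
          [2,3] "from" : PP\S
      [3,5] NP\(NP\PP)   <
        [3,4] "bone" : NP
        [4,5] "near" : (NP\(NP\PP))\NP
    [5,6] "clearly" : (S/(S\N))\NP
  [6,7] "song" : S\N

[0,1] (NP\PP)/PP  lex  "sent"
[1,2] S  lex  "every"
[1,2] PP/(PP\S)  >T
[2,3] PP\S  lex  "from"
[1,3] PP  >  k=2
[0,3] NP\PP  >  k=1
[3,4] NP  lex  "bone"
[4,5] (NP\(NP\PP))\NP  lex  "near"
[3,5] NP\(NP\PP)  <  k=4
[0,5] NP  <  k=3
[5,6] (S/(S\N))\NP  lex  "clearly"
[0,6] S/(S\N)  <  k=5
[6,7] S\N  lex  "song"
[0,7] S  >  k=6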